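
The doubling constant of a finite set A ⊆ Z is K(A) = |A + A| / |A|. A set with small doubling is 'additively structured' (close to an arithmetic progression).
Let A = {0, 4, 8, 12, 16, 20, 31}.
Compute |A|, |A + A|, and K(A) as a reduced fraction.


|A| = 7.
Compute A + A by enumerating all 49 pairs.
A + A = {0, 4, 8, 12, 16, 20, 24, 28, 31, 32, 35, 36, 39, 40, 43, 47, 51, 62}, so |A + A| = 18.
K = |A + A| / |A| = 18/7 (already in lowest terms) ≈ 2.5714.
Reference: AP of size 7 gives K = 13/7 ≈ 1.8571; a fully generic set of size 7 gives K ≈ 4.0000.

|A| = 7, |A + A| = 18, K = 18/7.


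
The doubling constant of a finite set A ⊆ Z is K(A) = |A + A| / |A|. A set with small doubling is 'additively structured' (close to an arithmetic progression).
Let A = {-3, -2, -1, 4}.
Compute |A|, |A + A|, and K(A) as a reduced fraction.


|A| = 4.
Compute A + A by enumerating all 16 pairs.
A + A = {-6, -5, -4, -3, -2, 1, 2, 3, 8}, so |A + A| = 9.
K = |A + A| / |A| = 9/4 (already in lowest terms) ≈ 2.2500.
Reference: AP of size 4 gives K = 7/4 ≈ 1.7500; a fully generic set of size 4 gives K ≈ 2.5000.

|A| = 4, |A + A| = 9, K = 9/4.


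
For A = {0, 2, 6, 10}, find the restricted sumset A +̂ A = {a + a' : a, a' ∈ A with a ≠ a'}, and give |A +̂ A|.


Restricted sumset: A +̂ A = {a + a' : a ∈ A, a' ∈ A, a ≠ a'}.
Equivalently, take A + A and drop any sum 2a that is achievable ONLY as a + a for a ∈ A (i.e. sums representable only with equal summands).
Enumerate pairs (a, a') with a < a' (symmetric, so each unordered pair gives one sum; this covers all a ≠ a'):
  0 + 2 = 2
  0 + 6 = 6
  0 + 10 = 10
  2 + 6 = 8
  2 + 10 = 12
  6 + 10 = 16
Collected distinct sums: {2, 6, 8, 10, 12, 16}
|A +̂ A| = 6
(Reference bound: |A +̂ A| ≥ 2|A| - 3 for |A| ≥ 2, with |A| = 4 giving ≥ 5.)

|A +̂ A| = 6


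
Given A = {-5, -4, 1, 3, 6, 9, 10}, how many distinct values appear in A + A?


A + A = {a + a' : a, a' ∈ A}; |A| = 7.
General bounds: 2|A| - 1 ≤ |A + A| ≤ |A|(|A|+1)/2, i.e. 13 ≤ |A + A| ≤ 28.
Lower bound 2|A|-1 is attained iff A is an arithmetic progression.
Enumerate sums a + a' for a ≤ a' (symmetric, so this suffices):
a = -5: -5+-5=-10, -5+-4=-9, -5+1=-4, -5+3=-2, -5+6=1, -5+9=4, -5+10=5
a = -4: -4+-4=-8, -4+1=-3, -4+3=-1, -4+6=2, -4+9=5, -4+10=6
a = 1: 1+1=2, 1+3=4, 1+6=7, 1+9=10, 1+10=11
a = 3: 3+3=6, 3+6=9, 3+9=12, 3+10=13
a = 6: 6+6=12, 6+9=15, 6+10=16
a = 9: 9+9=18, 9+10=19
a = 10: 10+10=20
Distinct sums: {-10, -9, -8, -4, -3, -2, -1, 1, 2, 4, 5, 6, 7, 9, 10, 11, 12, 13, 15, 16, 18, 19, 20}
|A + A| = 23

|A + A| = 23


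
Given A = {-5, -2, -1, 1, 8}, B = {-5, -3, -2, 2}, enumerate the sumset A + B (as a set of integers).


A + B = {a + b : a ∈ A, b ∈ B}.
Enumerate all |A|·|B| = 5·4 = 20 pairs (a, b) and collect distinct sums.
a = -5: -5+-5=-10, -5+-3=-8, -5+-2=-7, -5+2=-3
a = -2: -2+-5=-7, -2+-3=-5, -2+-2=-4, -2+2=0
a = -1: -1+-5=-6, -1+-3=-4, -1+-2=-3, -1+2=1
a = 1: 1+-5=-4, 1+-3=-2, 1+-2=-1, 1+2=3
a = 8: 8+-5=3, 8+-3=5, 8+-2=6, 8+2=10
Collecting distinct sums: A + B = {-10, -8, -7, -6, -5, -4, -3, -2, -1, 0, 1, 3, 5, 6, 10}
|A + B| = 15

A + B = {-10, -8, -7, -6, -5, -4, -3, -2, -1, 0, 1, 3, 5, 6, 10}


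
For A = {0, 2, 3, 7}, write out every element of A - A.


A - A = {a - a' : a, a' ∈ A}.
Compute a - a' for each ordered pair (a, a'):
a = 0: 0-0=0, 0-2=-2, 0-3=-3, 0-7=-7
a = 2: 2-0=2, 2-2=0, 2-3=-1, 2-7=-5
a = 3: 3-0=3, 3-2=1, 3-3=0, 3-7=-4
a = 7: 7-0=7, 7-2=5, 7-3=4, 7-7=0
Collecting distinct values (and noting 0 appears from a-a):
A - A = {-7, -5, -4, -3, -2, -1, 0, 1, 2, 3, 4, 5, 7}
|A - A| = 13

A - A = {-7, -5, -4, -3, -2, -1, 0, 1, 2, 3, 4, 5, 7}


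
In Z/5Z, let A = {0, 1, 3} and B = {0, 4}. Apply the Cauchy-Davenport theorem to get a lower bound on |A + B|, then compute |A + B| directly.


Cauchy-Davenport: |A + B| ≥ min(p, |A| + |B| - 1) for A, B nonempty in Z/pZ.
|A| = 3, |B| = 2, p = 5.
CD lower bound = min(5, 3 + 2 - 1) = min(5, 4) = 4.
Compute A + B mod 5 directly:
a = 0: 0+0=0, 0+4=4
a = 1: 1+0=1, 1+4=0
a = 3: 3+0=3, 3+4=2
A + B = {0, 1, 2, 3, 4}, so |A + B| = 5.
Verify: 5 ≥ 4? Yes ✓.

CD lower bound = 4, actual |A + B| = 5.


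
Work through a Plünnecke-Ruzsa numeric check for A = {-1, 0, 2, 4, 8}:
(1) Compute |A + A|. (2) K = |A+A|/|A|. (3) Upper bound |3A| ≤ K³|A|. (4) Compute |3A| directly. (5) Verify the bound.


|A| = 5.
Step 1: Compute A + A by enumerating all 25 pairs.
A + A = {-2, -1, 0, 1, 2, 3, 4, 6, 7, 8, 10, 12, 16}, so |A + A| = 13.
Step 2: Doubling constant K = |A + A|/|A| = 13/5 = 13/5 ≈ 2.6000.
Step 3: Plünnecke-Ruzsa gives |3A| ≤ K³·|A| = (2.6000)³ · 5 ≈ 87.8800.
Step 4: Compute 3A = A + A + A directly by enumerating all triples (a,b,c) ∈ A³; |3A| = 22.
Step 5: Check 22 ≤ 87.8800? Yes ✓.

K = 13/5, Plünnecke-Ruzsa bound K³|A| ≈ 87.8800, |3A| = 22, inequality holds.


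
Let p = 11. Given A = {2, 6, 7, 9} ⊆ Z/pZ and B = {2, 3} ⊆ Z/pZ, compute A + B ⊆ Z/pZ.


Work in Z/11Z: reduce every sum a + b modulo 11.
Enumerate all 8 pairs:
a = 2: 2+2=4, 2+3=5
a = 6: 6+2=8, 6+3=9
a = 7: 7+2=9, 7+3=10
a = 9: 9+2=0, 9+3=1
Distinct residues collected: {0, 1, 4, 5, 8, 9, 10}
|A + B| = 7 (out of 11 total residues).

A + B = {0, 1, 4, 5, 8, 9, 10}


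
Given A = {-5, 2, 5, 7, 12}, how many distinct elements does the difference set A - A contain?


A - A = {a - a' : a, a' ∈ A}; |A| = 5.
Bounds: 2|A|-1 ≤ |A - A| ≤ |A|² - |A| + 1, i.e. 9 ≤ |A - A| ≤ 21.
Note: 0 ∈ A - A always (from a - a). The set is symmetric: if d ∈ A - A then -d ∈ A - A.
Enumerate nonzero differences d = a - a' with a > a' (then include -d):
Positive differences: {2, 3, 5, 7, 10, 12, 17}
Full difference set: {0} ∪ (positive diffs) ∪ (negative diffs).
|A - A| = 1 + 2·7 = 15 (matches direct enumeration: 15).

|A - A| = 15


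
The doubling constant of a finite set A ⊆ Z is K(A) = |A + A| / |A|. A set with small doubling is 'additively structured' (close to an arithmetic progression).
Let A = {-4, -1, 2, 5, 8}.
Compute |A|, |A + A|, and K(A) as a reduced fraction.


|A| = 5.
Compute A + A by enumerating all 25 pairs.
A + A = {-8, -5, -2, 1, 4, 7, 10, 13, 16}, so |A + A| = 9.
K = |A + A| / |A| = 9/5 (already in lowest terms) ≈ 1.8000.
Reference: AP of size 5 gives K = 9/5 ≈ 1.8000; a fully generic set of size 5 gives K ≈ 3.0000.

|A| = 5, |A + A| = 9, K = 9/5.


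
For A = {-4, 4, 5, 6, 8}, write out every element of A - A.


A - A = {a - a' : a, a' ∈ A}.
Compute a - a' for each ordered pair (a, a'):
a = -4: -4--4=0, -4-4=-8, -4-5=-9, -4-6=-10, -4-8=-12
a = 4: 4--4=8, 4-4=0, 4-5=-1, 4-6=-2, 4-8=-4
a = 5: 5--4=9, 5-4=1, 5-5=0, 5-6=-1, 5-8=-3
a = 6: 6--4=10, 6-4=2, 6-5=1, 6-6=0, 6-8=-2
a = 8: 8--4=12, 8-4=4, 8-5=3, 8-6=2, 8-8=0
Collecting distinct values (and noting 0 appears from a-a):
A - A = {-12, -10, -9, -8, -4, -3, -2, -1, 0, 1, 2, 3, 4, 8, 9, 10, 12}
|A - A| = 17

A - A = {-12, -10, -9, -8, -4, -3, -2, -1, 0, 1, 2, 3, 4, 8, 9, 10, 12}


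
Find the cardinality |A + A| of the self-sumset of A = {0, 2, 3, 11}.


A + A = {a + a' : a, a' ∈ A}; |A| = 4.
General bounds: 2|A| - 1 ≤ |A + A| ≤ |A|(|A|+1)/2, i.e. 7 ≤ |A + A| ≤ 10.
Lower bound 2|A|-1 is attained iff A is an arithmetic progression.
Enumerate sums a + a' for a ≤ a' (symmetric, so this suffices):
a = 0: 0+0=0, 0+2=2, 0+3=3, 0+11=11
a = 2: 2+2=4, 2+3=5, 2+11=13
a = 3: 3+3=6, 3+11=14
a = 11: 11+11=22
Distinct sums: {0, 2, 3, 4, 5, 6, 11, 13, 14, 22}
|A + A| = 10

|A + A| = 10


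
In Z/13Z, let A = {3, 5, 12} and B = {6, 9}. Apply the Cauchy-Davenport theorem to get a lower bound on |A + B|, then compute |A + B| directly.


Cauchy-Davenport: |A + B| ≥ min(p, |A| + |B| - 1) for A, B nonempty in Z/pZ.
|A| = 3, |B| = 2, p = 13.
CD lower bound = min(13, 3 + 2 - 1) = min(13, 4) = 4.
Compute A + B mod 13 directly:
a = 3: 3+6=9, 3+9=12
a = 5: 5+6=11, 5+9=1
a = 12: 12+6=5, 12+9=8
A + B = {1, 5, 8, 9, 11, 12}, so |A + B| = 6.
Verify: 6 ≥ 4? Yes ✓.

CD lower bound = 4, actual |A + B| = 6.


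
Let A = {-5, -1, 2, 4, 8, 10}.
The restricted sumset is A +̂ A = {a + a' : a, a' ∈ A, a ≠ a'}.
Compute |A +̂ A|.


Restricted sumset: A +̂ A = {a + a' : a ∈ A, a' ∈ A, a ≠ a'}.
Equivalently, take A + A and drop any sum 2a that is achievable ONLY as a + a for a ∈ A (i.e. sums representable only with equal summands).
Enumerate pairs (a, a') with a < a' (symmetric, so each unordered pair gives one sum; this covers all a ≠ a'):
  -5 + -1 = -6
  -5 + 2 = -3
  -5 + 4 = -1
  -5 + 8 = 3
  -5 + 10 = 5
  -1 + 2 = 1
  -1 + 4 = 3
  -1 + 8 = 7
  -1 + 10 = 9
  2 + 4 = 6
  2 + 8 = 10
  2 + 10 = 12
  4 + 8 = 12
  4 + 10 = 14
  8 + 10 = 18
Collected distinct sums: {-6, -3, -1, 1, 3, 5, 6, 7, 9, 10, 12, 14, 18}
|A +̂ A| = 13
(Reference bound: |A +̂ A| ≥ 2|A| - 3 for |A| ≥ 2, with |A| = 6 giving ≥ 9.)

|A +̂ A| = 13


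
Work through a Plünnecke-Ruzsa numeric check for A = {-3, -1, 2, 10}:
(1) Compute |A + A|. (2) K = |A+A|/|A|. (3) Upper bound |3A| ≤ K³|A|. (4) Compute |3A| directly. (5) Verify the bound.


|A| = 4.
Step 1: Compute A + A by enumerating all 16 pairs.
A + A = {-6, -4, -2, -1, 1, 4, 7, 9, 12, 20}, so |A + A| = 10.
Step 2: Doubling constant K = |A + A|/|A| = 10/4 = 10/4 ≈ 2.5000.
Step 3: Plünnecke-Ruzsa gives |3A| ≤ K³·|A| = (2.5000)³ · 4 ≈ 62.5000.
Step 4: Compute 3A = A + A + A directly by enumerating all triples (a,b,c) ∈ A³; |3A| = 19.
Step 5: Check 19 ≤ 62.5000? Yes ✓.

K = 10/4, Plünnecke-Ruzsa bound K³|A| ≈ 62.5000, |3A| = 19, inequality holds.


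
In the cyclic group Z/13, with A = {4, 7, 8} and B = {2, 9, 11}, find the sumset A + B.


Work in Z/13Z: reduce every sum a + b modulo 13.
Enumerate all 9 pairs:
a = 4: 4+2=6, 4+9=0, 4+11=2
a = 7: 7+2=9, 7+9=3, 7+11=5
a = 8: 8+2=10, 8+9=4, 8+11=6
Distinct residues collected: {0, 2, 3, 4, 5, 6, 9, 10}
|A + B| = 8 (out of 13 total residues).

A + B = {0, 2, 3, 4, 5, 6, 9, 10}


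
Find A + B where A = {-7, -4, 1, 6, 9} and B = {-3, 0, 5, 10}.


A + B = {a + b : a ∈ A, b ∈ B}.
Enumerate all |A|·|B| = 5·4 = 20 pairs (a, b) and collect distinct sums.
a = -7: -7+-3=-10, -7+0=-7, -7+5=-2, -7+10=3
a = -4: -4+-3=-7, -4+0=-4, -4+5=1, -4+10=6
a = 1: 1+-3=-2, 1+0=1, 1+5=6, 1+10=11
a = 6: 6+-3=3, 6+0=6, 6+5=11, 6+10=16
a = 9: 9+-3=6, 9+0=9, 9+5=14, 9+10=19
Collecting distinct sums: A + B = {-10, -7, -4, -2, 1, 3, 6, 9, 11, 14, 16, 19}
|A + B| = 12

A + B = {-10, -7, -4, -2, 1, 3, 6, 9, 11, 14, 16, 19}


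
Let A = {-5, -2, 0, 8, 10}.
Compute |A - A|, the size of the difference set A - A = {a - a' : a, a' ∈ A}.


A - A = {a - a' : a, a' ∈ A}; |A| = 5.
Bounds: 2|A|-1 ≤ |A - A| ≤ |A|² - |A| + 1, i.e. 9 ≤ |A - A| ≤ 21.
Note: 0 ∈ A - A always (from a - a). The set is symmetric: if d ∈ A - A then -d ∈ A - A.
Enumerate nonzero differences d = a - a' with a > a' (then include -d):
Positive differences: {2, 3, 5, 8, 10, 12, 13, 15}
Full difference set: {0} ∪ (positive diffs) ∪ (negative diffs).
|A - A| = 1 + 2·8 = 17 (matches direct enumeration: 17).

|A - A| = 17


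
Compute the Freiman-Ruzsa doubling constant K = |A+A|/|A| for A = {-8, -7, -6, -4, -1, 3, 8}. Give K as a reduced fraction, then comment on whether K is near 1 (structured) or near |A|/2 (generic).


|A| = 7.
Compute A + A by enumerating all 49 pairs.
A + A = {-16, -15, -14, -13, -12, -11, -10, -9, -8, -7, -5, -4, -3, -2, -1, 0, 1, 2, 4, 6, 7, 11, 16}, so |A + A| = 23.
K = |A + A| / |A| = 23/7 (already in lowest terms) ≈ 3.2857.
Reference: AP of size 7 gives K = 13/7 ≈ 1.8571; a fully generic set of size 7 gives K ≈ 4.0000.

|A| = 7, |A + A| = 23, K = 23/7.


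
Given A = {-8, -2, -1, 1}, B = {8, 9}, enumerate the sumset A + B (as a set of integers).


A + B = {a + b : a ∈ A, b ∈ B}.
Enumerate all |A|·|B| = 4·2 = 8 pairs (a, b) and collect distinct sums.
a = -8: -8+8=0, -8+9=1
a = -2: -2+8=6, -2+9=7
a = -1: -1+8=7, -1+9=8
a = 1: 1+8=9, 1+9=10
Collecting distinct sums: A + B = {0, 1, 6, 7, 8, 9, 10}
|A + B| = 7

A + B = {0, 1, 6, 7, 8, 9, 10}


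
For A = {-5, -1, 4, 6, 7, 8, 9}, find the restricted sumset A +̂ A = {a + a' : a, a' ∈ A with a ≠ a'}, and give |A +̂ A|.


Restricted sumset: A +̂ A = {a + a' : a ∈ A, a' ∈ A, a ≠ a'}.
Equivalently, take A + A and drop any sum 2a that is achievable ONLY as a + a for a ∈ A (i.e. sums representable only with equal summands).
Enumerate pairs (a, a') with a < a' (symmetric, so each unordered pair gives one sum; this covers all a ≠ a'):
  -5 + -1 = -6
  -5 + 4 = -1
  -5 + 6 = 1
  -5 + 7 = 2
  -5 + 8 = 3
  -5 + 9 = 4
  -1 + 4 = 3
  -1 + 6 = 5
  -1 + 7 = 6
  -1 + 8 = 7
  -1 + 9 = 8
  4 + 6 = 10
  4 + 7 = 11
  4 + 8 = 12
  4 + 9 = 13
  6 + 7 = 13
  6 + 8 = 14
  6 + 9 = 15
  7 + 8 = 15
  7 + 9 = 16
  8 + 9 = 17
Collected distinct sums: {-6, -1, 1, 2, 3, 4, 5, 6, 7, 8, 10, 11, 12, 13, 14, 15, 16, 17}
|A +̂ A| = 18
(Reference bound: |A +̂ A| ≥ 2|A| - 3 for |A| ≥ 2, with |A| = 7 giving ≥ 11.)

|A +̂ A| = 18


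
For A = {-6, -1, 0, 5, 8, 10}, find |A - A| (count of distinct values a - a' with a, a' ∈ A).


A - A = {a - a' : a, a' ∈ A}; |A| = 6.
Bounds: 2|A|-1 ≤ |A - A| ≤ |A|² - |A| + 1, i.e. 11 ≤ |A - A| ≤ 31.
Note: 0 ∈ A - A always (from a - a). The set is symmetric: if d ∈ A - A then -d ∈ A - A.
Enumerate nonzero differences d = a - a' with a > a' (then include -d):
Positive differences: {1, 2, 3, 5, 6, 8, 9, 10, 11, 14, 16}
Full difference set: {0} ∪ (positive diffs) ∪ (negative diffs).
|A - A| = 1 + 2·11 = 23 (matches direct enumeration: 23).

|A - A| = 23


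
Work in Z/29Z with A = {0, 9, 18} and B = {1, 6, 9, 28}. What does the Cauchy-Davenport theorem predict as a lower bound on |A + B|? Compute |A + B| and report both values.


Cauchy-Davenport: |A + B| ≥ min(p, |A| + |B| - 1) for A, B nonempty in Z/pZ.
|A| = 3, |B| = 4, p = 29.
CD lower bound = min(29, 3 + 4 - 1) = min(29, 6) = 6.
Compute A + B mod 29 directly:
a = 0: 0+1=1, 0+6=6, 0+9=9, 0+28=28
a = 9: 9+1=10, 9+6=15, 9+9=18, 9+28=8
a = 18: 18+1=19, 18+6=24, 18+9=27, 18+28=17
A + B = {1, 6, 8, 9, 10, 15, 17, 18, 19, 24, 27, 28}, so |A + B| = 12.
Verify: 12 ≥ 6? Yes ✓.

CD lower bound = 6, actual |A + B| = 12.


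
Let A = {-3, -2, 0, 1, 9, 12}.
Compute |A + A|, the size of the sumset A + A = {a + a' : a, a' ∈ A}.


A + A = {a + a' : a, a' ∈ A}; |A| = 6.
General bounds: 2|A| - 1 ≤ |A + A| ≤ |A|(|A|+1)/2, i.e. 11 ≤ |A + A| ≤ 21.
Lower bound 2|A|-1 is attained iff A is an arithmetic progression.
Enumerate sums a + a' for a ≤ a' (symmetric, so this suffices):
a = -3: -3+-3=-6, -3+-2=-5, -3+0=-3, -3+1=-2, -3+9=6, -3+12=9
a = -2: -2+-2=-4, -2+0=-2, -2+1=-1, -2+9=7, -2+12=10
a = 0: 0+0=0, 0+1=1, 0+9=9, 0+12=12
a = 1: 1+1=2, 1+9=10, 1+12=13
a = 9: 9+9=18, 9+12=21
a = 12: 12+12=24
Distinct sums: {-6, -5, -4, -3, -2, -1, 0, 1, 2, 6, 7, 9, 10, 12, 13, 18, 21, 24}
|A + A| = 18

|A + A| = 18


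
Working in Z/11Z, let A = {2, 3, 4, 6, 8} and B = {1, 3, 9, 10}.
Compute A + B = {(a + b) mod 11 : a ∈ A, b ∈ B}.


Work in Z/11Z: reduce every sum a + b modulo 11.
Enumerate all 20 pairs:
a = 2: 2+1=3, 2+3=5, 2+9=0, 2+10=1
a = 3: 3+1=4, 3+3=6, 3+9=1, 3+10=2
a = 4: 4+1=5, 4+3=7, 4+9=2, 4+10=3
a = 6: 6+1=7, 6+3=9, 6+9=4, 6+10=5
a = 8: 8+1=9, 8+3=0, 8+9=6, 8+10=7
Distinct residues collected: {0, 1, 2, 3, 4, 5, 6, 7, 9}
|A + B| = 9 (out of 11 total residues).

A + B = {0, 1, 2, 3, 4, 5, 6, 7, 9}


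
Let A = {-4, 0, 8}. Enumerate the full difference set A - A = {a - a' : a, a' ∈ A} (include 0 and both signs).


A - A = {a - a' : a, a' ∈ A}.
Compute a - a' for each ordered pair (a, a'):
a = -4: -4--4=0, -4-0=-4, -4-8=-12
a = 0: 0--4=4, 0-0=0, 0-8=-8
a = 8: 8--4=12, 8-0=8, 8-8=0
Collecting distinct values (and noting 0 appears from a-a):
A - A = {-12, -8, -4, 0, 4, 8, 12}
|A - A| = 7

A - A = {-12, -8, -4, 0, 4, 8, 12}


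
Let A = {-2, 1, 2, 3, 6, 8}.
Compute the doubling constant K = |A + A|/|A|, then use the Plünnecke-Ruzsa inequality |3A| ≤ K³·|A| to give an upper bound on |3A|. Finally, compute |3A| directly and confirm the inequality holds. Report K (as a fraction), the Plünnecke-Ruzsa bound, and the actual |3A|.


|A| = 6.
Step 1: Compute A + A by enumerating all 36 pairs.
A + A = {-4, -1, 0, 1, 2, 3, 4, 5, 6, 7, 8, 9, 10, 11, 12, 14, 16}, so |A + A| = 17.
Step 2: Doubling constant K = |A + A|/|A| = 17/6 = 17/6 ≈ 2.8333.
Step 3: Plünnecke-Ruzsa gives |3A| ≤ K³·|A| = (2.8333)³ · 6 ≈ 136.4722.
Step 4: Compute 3A = A + A + A directly by enumerating all triples (a,b,c) ∈ A³; |3A| = 27.
Step 5: Check 27 ≤ 136.4722? Yes ✓.

K = 17/6, Plünnecke-Ruzsa bound K³|A| ≈ 136.4722, |3A| = 27, inequality holds.


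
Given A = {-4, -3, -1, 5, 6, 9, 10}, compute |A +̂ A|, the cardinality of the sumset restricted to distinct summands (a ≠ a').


Restricted sumset: A +̂ A = {a + a' : a ∈ A, a' ∈ A, a ≠ a'}.
Equivalently, take A + A and drop any sum 2a that is achievable ONLY as a + a for a ∈ A (i.e. sums representable only with equal summands).
Enumerate pairs (a, a') with a < a' (symmetric, so each unordered pair gives one sum; this covers all a ≠ a'):
  -4 + -3 = -7
  -4 + -1 = -5
  -4 + 5 = 1
  -4 + 6 = 2
  -4 + 9 = 5
  -4 + 10 = 6
  -3 + -1 = -4
  -3 + 5 = 2
  -3 + 6 = 3
  -3 + 9 = 6
  -3 + 10 = 7
  -1 + 5 = 4
  -1 + 6 = 5
  -1 + 9 = 8
  -1 + 10 = 9
  5 + 6 = 11
  5 + 9 = 14
  5 + 10 = 15
  6 + 9 = 15
  6 + 10 = 16
  9 + 10 = 19
Collected distinct sums: {-7, -5, -4, 1, 2, 3, 4, 5, 6, 7, 8, 9, 11, 14, 15, 16, 19}
|A +̂ A| = 17
(Reference bound: |A +̂ A| ≥ 2|A| - 3 for |A| ≥ 2, with |A| = 7 giving ≥ 11.)

|A +̂ A| = 17


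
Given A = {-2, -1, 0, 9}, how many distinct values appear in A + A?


A + A = {a + a' : a, a' ∈ A}; |A| = 4.
General bounds: 2|A| - 1 ≤ |A + A| ≤ |A|(|A|+1)/2, i.e. 7 ≤ |A + A| ≤ 10.
Lower bound 2|A|-1 is attained iff A is an arithmetic progression.
Enumerate sums a + a' for a ≤ a' (symmetric, so this suffices):
a = -2: -2+-2=-4, -2+-1=-3, -2+0=-2, -2+9=7
a = -1: -1+-1=-2, -1+0=-1, -1+9=8
a = 0: 0+0=0, 0+9=9
a = 9: 9+9=18
Distinct sums: {-4, -3, -2, -1, 0, 7, 8, 9, 18}
|A + A| = 9

|A + A| = 9


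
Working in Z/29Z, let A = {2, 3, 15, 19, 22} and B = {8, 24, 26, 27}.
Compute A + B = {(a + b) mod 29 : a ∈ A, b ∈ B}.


Work in Z/29Z: reduce every sum a + b modulo 29.
Enumerate all 20 pairs:
a = 2: 2+8=10, 2+24=26, 2+26=28, 2+27=0
a = 3: 3+8=11, 3+24=27, 3+26=0, 3+27=1
a = 15: 15+8=23, 15+24=10, 15+26=12, 15+27=13
a = 19: 19+8=27, 19+24=14, 19+26=16, 19+27=17
a = 22: 22+8=1, 22+24=17, 22+26=19, 22+27=20
Distinct residues collected: {0, 1, 10, 11, 12, 13, 14, 16, 17, 19, 20, 23, 26, 27, 28}
|A + B| = 15 (out of 29 total residues).

A + B = {0, 1, 10, 11, 12, 13, 14, 16, 17, 19, 20, 23, 26, 27, 28}


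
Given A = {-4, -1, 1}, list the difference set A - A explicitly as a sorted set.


A - A = {a - a' : a, a' ∈ A}.
Compute a - a' for each ordered pair (a, a'):
a = -4: -4--4=0, -4--1=-3, -4-1=-5
a = -1: -1--4=3, -1--1=0, -1-1=-2
a = 1: 1--4=5, 1--1=2, 1-1=0
Collecting distinct values (and noting 0 appears from a-a):
A - A = {-5, -3, -2, 0, 2, 3, 5}
|A - A| = 7

A - A = {-5, -3, -2, 0, 2, 3, 5}


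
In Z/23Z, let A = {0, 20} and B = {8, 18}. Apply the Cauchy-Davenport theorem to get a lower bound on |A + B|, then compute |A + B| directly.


Cauchy-Davenport: |A + B| ≥ min(p, |A| + |B| - 1) for A, B nonempty in Z/pZ.
|A| = 2, |B| = 2, p = 23.
CD lower bound = min(23, 2 + 2 - 1) = min(23, 3) = 3.
Compute A + B mod 23 directly:
a = 0: 0+8=8, 0+18=18
a = 20: 20+8=5, 20+18=15
A + B = {5, 8, 15, 18}, so |A + B| = 4.
Verify: 4 ≥ 3? Yes ✓.

CD lower bound = 3, actual |A + B| = 4.


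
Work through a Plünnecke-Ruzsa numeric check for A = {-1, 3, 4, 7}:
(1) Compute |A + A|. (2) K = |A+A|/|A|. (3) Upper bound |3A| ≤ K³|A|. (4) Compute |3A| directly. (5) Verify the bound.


|A| = 4.
Step 1: Compute A + A by enumerating all 16 pairs.
A + A = {-2, 2, 3, 6, 7, 8, 10, 11, 14}, so |A + A| = 9.
Step 2: Doubling constant K = |A + A|/|A| = 9/4 = 9/4 ≈ 2.2500.
Step 3: Plünnecke-Ruzsa gives |3A| ≤ K³·|A| = (2.2500)³ · 4 ≈ 45.5625.
Step 4: Compute 3A = A + A + A directly by enumerating all triples (a,b,c) ∈ A³; |3A| = 16.
Step 5: Check 16 ≤ 45.5625? Yes ✓.

K = 9/4, Plünnecke-Ruzsa bound K³|A| ≈ 45.5625, |3A| = 16, inequality holds.


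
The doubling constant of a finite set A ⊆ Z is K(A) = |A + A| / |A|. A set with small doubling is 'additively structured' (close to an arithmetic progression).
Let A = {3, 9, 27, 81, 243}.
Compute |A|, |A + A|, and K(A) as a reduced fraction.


|A| = 5.
Compute A + A by enumerating all 25 pairs.
A + A = {6, 12, 18, 30, 36, 54, 84, 90, 108, 162, 246, 252, 270, 324, 486}, so |A + A| = 15.
K = |A + A| / |A| = 15/5 = 3/1 ≈ 3.0000.
Reference: AP of size 5 gives K = 9/5 ≈ 1.8000; a fully generic set of size 5 gives K ≈ 3.0000.

|A| = 5, |A + A| = 15, K = 15/5 = 3/1.


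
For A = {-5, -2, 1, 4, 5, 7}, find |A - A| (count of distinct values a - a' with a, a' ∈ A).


A - A = {a - a' : a, a' ∈ A}; |A| = 6.
Bounds: 2|A|-1 ≤ |A - A| ≤ |A|² - |A| + 1, i.e. 11 ≤ |A - A| ≤ 31.
Note: 0 ∈ A - A always (from a - a). The set is symmetric: if d ∈ A - A then -d ∈ A - A.
Enumerate nonzero differences d = a - a' with a > a' (then include -d):
Positive differences: {1, 2, 3, 4, 6, 7, 9, 10, 12}
Full difference set: {0} ∪ (positive diffs) ∪ (negative diffs).
|A - A| = 1 + 2·9 = 19 (matches direct enumeration: 19).

|A - A| = 19


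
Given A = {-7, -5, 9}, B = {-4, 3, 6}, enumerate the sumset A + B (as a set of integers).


A + B = {a + b : a ∈ A, b ∈ B}.
Enumerate all |A|·|B| = 3·3 = 9 pairs (a, b) and collect distinct sums.
a = -7: -7+-4=-11, -7+3=-4, -7+6=-1
a = -5: -5+-4=-9, -5+3=-2, -5+6=1
a = 9: 9+-4=5, 9+3=12, 9+6=15
Collecting distinct sums: A + B = {-11, -9, -4, -2, -1, 1, 5, 12, 15}
|A + B| = 9

A + B = {-11, -9, -4, -2, -1, 1, 5, 12, 15}


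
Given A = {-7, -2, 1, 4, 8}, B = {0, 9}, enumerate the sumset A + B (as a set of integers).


A + B = {a + b : a ∈ A, b ∈ B}.
Enumerate all |A|·|B| = 5·2 = 10 pairs (a, b) and collect distinct sums.
a = -7: -7+0=-7, -7+9=2
a = -2: -2+0=-2, -2+9=7
a = 1: 1+0=1, 1+9=10
a = 4: 4+0=4, 4+9=13
a = 8: 8+0=8, 8+9=17
Collecting distinct sums: A + B = {-7, -2, 1, 2, 4, 7, 8, 10, 13, 17}
|A + B| = 10

A + B = {-7, -2, 1, 2, 4, 7, 8, 10, 13, 17}


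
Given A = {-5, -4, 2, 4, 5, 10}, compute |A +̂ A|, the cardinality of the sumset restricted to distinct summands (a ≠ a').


Restricted sumset: A +̂ A = {a + a' : a ∈ A, a' ∈ A, a ≠ a'}.
Equivalently, take A + A and drop any sum 2a that is achievable ONLY as a + a for a ∈ A (i.e. sums representable only with equal summands).
Enumerate pairs (a, a') with a < a' (symmetric, so each unordered pair gives one sum; this covers all a ≠ a'):
  -5 + -4 = -9
  -5 + 2 = -3
  -5 + 4 = -1
  -5 + 5 = 0
  -5 + 10 = 5
  -4 + 2 = -2
  -4 + 4 = 0
  -4 + 5 = 1
  -4 + 10 = 6
  2 + 4 = 6
  2 + 5 = 7
  2 + 10 = 12
  4 + 5 = 9
  4 + 10 = 14
  5 + 10 = 15
Collected distinct sums: {-9, -3, -2, -1, 0, 1, 5, 6, 7, 9, 12, 14, 15}
|A +̂ A| = 13
(Reference bound: |A +̂ A| ≥ 2|A| - 3 for |A| ≥ 2, with |A| = 6 giving ≥ 9.)

|A +̂ A| = 13


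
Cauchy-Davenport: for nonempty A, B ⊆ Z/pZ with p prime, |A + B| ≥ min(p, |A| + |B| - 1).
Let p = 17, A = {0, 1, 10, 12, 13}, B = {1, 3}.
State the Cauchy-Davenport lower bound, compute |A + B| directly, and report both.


Cauchy-Davenport: |A + B| ≥ min(p, |A| + |B| - 1) for A, B nonempty in Z/pZ.
|A| = 5, |B| = 2, p = 17.
CD lower bound = min(17, 5 + 2 - 1) = min(17, 6) = 6.
Compute A + B mod 17 directly:
a = 0: 0+1=1, 0+3=3
a = 1: 1+1=2, 1+3=4
a = 10: 10+1=11, 10+3=13
a = 12: 12+1=13, 12+3=15
a = 13: 13+1=14, 13+3=16
A + B = {1, 2, 3, 4, 11, 13, 14, 15, 16}, so |A + B| = 9.
Verify: 9 ≥ 6? Yes ✓.

CD lower bound = 6, actual |A + B| = 9.


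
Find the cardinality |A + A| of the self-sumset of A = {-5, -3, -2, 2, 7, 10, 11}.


A + A = {a + a' : a, a' ∈ A}; |A| = 7.
General bounds: 2|A| - 1 ≤ |A + A| ≤ |A|(|A|+1)/2, i.e. 13 ≤ |A + A| ≤ 28.
Lower bound 2|A|-1 is attained iff A is an arithmetic progression.
Enumerate sums a + a' for a ≤ a' (symmetric, so this suffices):
a = -5: -5+-5=-10, -5+-3=-8, -5+-2=-7, -5+2=-3, -5+7=2, -5+10=5, -5+11=6
a = -3: -3+-3=-6, -3+-2=-5, -3+2=-1, -3+7=4, -3+10=7, -3+11=8
a = -2: -2+-2=-4, -2+2=0, -2+7=5, -2+10=8, -2+11=9
a = 2: 2+2=4, 2+7=9, 2+10=12, 2+11=13
a = 7: 7+7=14, 7+10=17, 7+11=18
a = 10: 10+10=20, 10+11=21
a = 11: 11+11=22
Distinct sums: {-10, -8, -7, -6, -5, -4, -3, -1, 0, 2, 4, 5, 6, 7, 8, 9, 12, 13, 14, 17, 18, 20, 21, 22}
|A + A| = 24

|A + A| = 24


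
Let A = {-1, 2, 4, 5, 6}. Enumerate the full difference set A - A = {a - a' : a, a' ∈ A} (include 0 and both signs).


A - A = {a - a' : a, a' ∈ A}.
Compute a - a' for each ordered pair (a, a'):
a = -1: -1--1=0, -1-2=-3, -1-4=-5, -1-5=-6, -1-6=-7
a = 2: 2--1=3, 2-2=0, 2-4=-2, 2-5=-3, 2-6=-4
a = 4: 4--1=5, 4-2=2, 4-4=0, 4-5=-1, 4-6=-2
a = 5: 5--1=6, 5-2=3, 5-4=1, 5-5=0, 5-6=-1
a = 6: 6--1=7, 6-2=4, 6-4=2, 6-5=1, 6-6=0
Collecting distinct values (and noting 0 appears from a-a):
A - A = {-7, -6, -5, -4, -3, -2, -1, 0, 1, 2, 3, 4, 5, 6, 7}
|A - A| = 15

A - A = {-7, -6, -5, -4, -3, -2, -1, 0, 1, 2, 3, 4, 5, 6, 7}


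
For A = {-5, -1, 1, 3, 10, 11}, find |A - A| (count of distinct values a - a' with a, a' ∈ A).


A - A = {a - a' : a, a' ∈ A}; |A| = 6.
Bounds: 2|A|-1 ≤ |A - A| ≤ |A|² - |A| + 1, i.e. 11 ≤ |A - A| ≤ 31.
Note: 0 ∈ A - A always (from a - a). The set is symmetric: if d ∈ A - A then -d ∈ A - A.
Enumerate nonzero differences d = a - a' with a > a' (then include -d):
Positive differences: {1, 2, 4, 6, 7, 8, 9, 10, 11, 12, 15, 16}
Full difference set: {0} ∪ (positive diffs) ∪ (negative diffs).
|A - A| = 1 + 2·12 = 25 (matches direct enumeration: 25).

|A - A| = 25


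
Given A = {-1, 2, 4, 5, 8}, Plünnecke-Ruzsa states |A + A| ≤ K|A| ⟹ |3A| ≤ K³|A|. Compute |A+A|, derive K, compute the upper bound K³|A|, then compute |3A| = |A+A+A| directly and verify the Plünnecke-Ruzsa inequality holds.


|A| = 5.
Step 1: Compute A + A by enumerating all 25 pairs.
A + A = {-2, 1, 3, 4, 6, 7, 8, 9, 10, 12, 13, 16}, so |A + A| = 12.
Step 2: Doubling constant K = |A + A|/|A| = 12/5 = 12/5 ≈ 2.4000.
Step 3: Plünnecke-Ruzsa gives |3A| ≤ K³·|A| = (2.4000)³ · 5 ≈ 69.1200.
Step 4: Compute 3A = A + A + A directly by enumerating all triples (a,b,c) ∈ A³; |3A| = 21.
Step 5: Check 21 ≤ 69.1200? Yes ✓.

K = 12/5, Plünnecke-Ruzsa bound K³|A| ≈ 69.1200, |3A| = 21, inequality holds.


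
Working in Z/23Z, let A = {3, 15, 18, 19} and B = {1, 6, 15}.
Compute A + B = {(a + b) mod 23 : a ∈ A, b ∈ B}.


Work in Z/23Z: reduce every sum a + b modulo 23.
Enumerate all 12 pairs:
a = 3: 3+1=4, 3+6=9, 3+15=18
a = 15: 15+1=16, 15+6=21, 15+15=7
a = 18: 18+1=19, 18+6=1, 18+15=10
a = 19: 19+1=20, 19+6=2, 19+15=11
Distinct residues collected: {1, 2, 4, 7, 9, 10, 11, 16, 18, 19, 20, 21}
|A + B| = 12 (out of 23 total residues).

A + B = {1, 2, 4, 7, 9, 10, 11, 16, 18, 19, 20, 21}


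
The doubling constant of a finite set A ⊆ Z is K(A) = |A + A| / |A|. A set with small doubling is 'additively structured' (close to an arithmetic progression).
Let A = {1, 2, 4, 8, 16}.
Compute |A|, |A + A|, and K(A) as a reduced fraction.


|A| = 5.
Compute A + A by enumerating all 25 pairs.
A + A = {2, 3, 4, 5, 6, 8, 9, 10, 12, 16, 17, 18, 20, 24, 32}, so |A + A| = 15.
K = |A + A| / |A| = 15/5 = 3/1 ≈ 3.0000.
Reference: AP of size 5 gives K = 9/5 ≈ 1.8000; a fully generic set of size 5 gives K ≈ 3.0000.

|A| = 5, |A + A| = 15, K = 15/5 = 3/1.


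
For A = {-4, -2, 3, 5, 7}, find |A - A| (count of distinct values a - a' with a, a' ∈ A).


A - A = {a - a' : a, a' ∈ A}; |A| = 5.
Bounds: 2|A|-1 ≤ |A - A| ≤ |A|² - |A| + 1, i.e. 9 ≤ |A - A| ≤ 21.
Note: 0 ∈ A - A always (from a - a). The set is symmetric: if d ∈ A - A then -d ∈ A - A.
Enumerate nonzero differences d = a - a' with a > a' (then include -d):
Positive differences: {2, 4, 5, 7, 9, 11}
Full difference set: {0} ∪ (positive diffs) ∪ (negative diffs).
|A - A| = 1 + 2·6 = 13 (matches direct enumeration: 13).

|A - A| = 13


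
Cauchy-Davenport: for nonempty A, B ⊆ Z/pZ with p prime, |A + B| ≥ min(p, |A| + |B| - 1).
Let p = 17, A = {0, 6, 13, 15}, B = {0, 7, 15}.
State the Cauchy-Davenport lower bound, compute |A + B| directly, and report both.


Cauchy-Davenport: |A + B| ≥ min(p, |A| + |B| - 1) for A, B nonempty in Z/pZ.
|A| = 4, |B| = 3, p = 17.
CD lower bound = min(17, 4 + 3 - 1) = min(17, 6) = 6.
Compute A + B mod 17 directly:
a = 0: 0+0=0, 0+7=7, 0+15=15
a = 6: 6+0=6, 6+7=13, 6+15=4
a = 13: 13+0=13, 13+7=3, 13+15=11
a = 15: 15+0=15, 15+7=5, 15+15=13
A + B = {0, 3, 4, 5, 6, 7, 11, 13, 15}, so |A + B| = 9.
Verify: 9 ≥ 6? Yes ✓.

CD lower bound = 6, actual |A + B| = 9.


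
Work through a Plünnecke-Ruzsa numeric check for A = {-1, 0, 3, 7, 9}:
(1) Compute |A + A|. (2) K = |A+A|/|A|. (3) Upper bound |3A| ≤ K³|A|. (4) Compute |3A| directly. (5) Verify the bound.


|A| = 5.
Step 1: Compute A + A by enumerating all 25 pairs.
A + A = {-2, -1, 0, 2, 3, 6, 7, 8, 9, 10, 12, 14, 16, 18}, so |A + A| = 14.
Step 2: Doubling constant K = |A + A|/|A| = 14/5 = 14/5 ≈ 2.8000.
Step 3: Plünnecke-Ruzsa gives |3A| ≤ K³·|A| = (2.8000)³ · 5 ≈ 109.7600.
Step 4: Compute 3A = A + A + A directly by enumerating all triples (a,b,c) ∈ A³; |3A| = 26.
Step 5: Check 26 ≤ 109.7600? Yes ✓.

K = 14/5, Plünnecke-Ruzsa bound K³|A| ≈ 109.7600, |3A| = 26, inequality holds.


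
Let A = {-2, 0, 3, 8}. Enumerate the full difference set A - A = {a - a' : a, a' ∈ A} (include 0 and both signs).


A - A = {a - a' : a, a' ∈ A}.
Compute a - a' for each ordered pair (a, a'):
a = -2: -2--2=0, -2-0=-2, -2-3=-5, -2-8=-10
a = 0: 0--2=2, 0-0=0, 0-3=-3, 0-8=-8
a = 3: 3--2=5, 3-0=3, 3-3=0, 3-8=-5
a = 8: 8--2=10, 8-0=8, 8-3=5, 8-8=0
Collecting distinct values (and noting 0 appears from a-a):
A - A = {-10, -8, -5, -3, -2, 0, 2, 3, 5, 8, 10}
|A - A| = 11

A - A = {-10, -8, -5, -3, -2, 0, 2, 3, 5, 8, 10}


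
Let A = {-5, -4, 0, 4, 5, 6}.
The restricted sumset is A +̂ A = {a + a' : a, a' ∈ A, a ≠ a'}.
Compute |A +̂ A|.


Restricted sumset: A +̂ A = {a + a' : a ∈ A, a' ∈ A, a ≠ a'}.
Equivalently, take A + A and drop any sum 2a that is achievable ONLY as a + a for a ∈ A (i.e. sums representable only with equal summands).
Enumerate pairs (a, a') with a < a' (symmetric, so each unordered pair gives one sum; this covers all a ≠ a'):
  -5 + -4 = -9
  -5 + 0 = -5
  -5 + 4 = -1
  -5 + 5 = 0
  -5 + 6 = 1
  -4 + 0 = -4
  -4 + 4 = 0
  -4 + 5 = 1
  -4 + 6 = 2
  0 + 4 = 4
  0 + 5 = 5
  0 + 6 = 6
  4 + 5 = 9
  4 + 6 = 10
  5 + 6 = 11
Collected distinct sums: {-9, -5, -4, -1, 0, 1, 2, 4, 5, 6, 9, 10, 11}
|A +̂ A| = 13
(Reference bound: |A +̂ A| ≥ 2|A| - 3 for |A| ≥ 2, with |A| = 6 giving ≥ 9.)

|A +̂ A| = 13


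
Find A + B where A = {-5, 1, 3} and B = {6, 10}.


A + B = {a + b : a ∈ A, b ∈ B}.
Enumerate all |A|·|B| = 3·2 = 6 pairs (a, b) and collect distinct sums.
a = -5: -5+6=1, -5+10=5
a = 1: 1+6=7, 1+10=11
a = 3: 3+6=9, 3+10=13
Collecting distinct sums: A + B = {1, 5, 7, 9, 11, 13}
|A + B| = 6

A + B = {1, 5, 7, 9, 11, 13}


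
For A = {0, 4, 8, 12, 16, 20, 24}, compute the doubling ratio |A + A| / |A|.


|A| = 7.
Compute A + A by enumerating all 49 pairs.
A + A = {0, 4, 8, 12, 16, 20, 24, 28, 32, 36, 40, 44, 48}, so |A + A| = 13.
K = |A + A| / |A| = 13/7 (already in lowest terms) ≈ 1.8571.
Reference: AP of size 7 gives K = 13/7 ≈ 1.8571; a fully generic set of size 7 gives K ≈ 4.0000.

|A| = 7, |A + A| = 13, K = 13/7.


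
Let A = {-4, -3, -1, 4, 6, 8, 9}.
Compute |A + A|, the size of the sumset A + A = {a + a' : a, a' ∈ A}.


A + A = {a + a' : a, a' ∈ A}; |A| = 7.
General bounds: 2|A| - 1 ≤ |A + A| ≤ |A|(|A|+1)/2, i.e. 13 ≤ |A + A| ≤ 28.
Lower bound 2|A|-1 is attained iff A is an arithmetic progression.
Enumerate sums a + a' for a ≤ a' (symmetric, so this suffices):
a = -4: -4+-4=-8, -4+-3=-7, -4+-1=-5, -4+4=0, -4+6=2, -4+8=4, -4+9=5
a = -3: -3+-3=-6, -3+-1=-4, -3+4=1, -3+6=3, -3+8=5, -3+9=6
a = -1: -1+-1=-2, -1+4=3, -1+6=5, -1+8=7, -1+9=8
a = 4: 4+4=8, 4+6=10, 4+8=12, 4+9=13
a = 6: 6+6=12, 6+8=14, 6+9=15
a = 8: 8+8=16, 8+9=17
a = 9: 9+9=18
Distinct sums: {-8, -7, -6, -5, -4, -2, 0, 1, 2, 3, 4, 5, 6, 7, 8, 10, 12, 13, 14, 15, 16, 17, 18}
|A + A| = 23

|A + A| = 23


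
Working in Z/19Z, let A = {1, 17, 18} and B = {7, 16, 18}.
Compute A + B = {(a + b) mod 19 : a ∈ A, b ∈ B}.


Work in Z/19Z: reduce every sum a + b modulo 19.
Enumerate all 9 pairs:
a = 1: 1+7=8, 1+16=17, 1+18=0
a = 17: 17+7=5, 17+16=14, 17+18=16
a = 18: 18+7=6, 18+16=15, 18+18=17
Distinct residues collected: {0, 5, 6, 8, 14, 15, 16, 17}
|A + B| = 8 (out of 19 total residues).

A + B = {0, 5, 6, 8, 14, 15, 16, 17}


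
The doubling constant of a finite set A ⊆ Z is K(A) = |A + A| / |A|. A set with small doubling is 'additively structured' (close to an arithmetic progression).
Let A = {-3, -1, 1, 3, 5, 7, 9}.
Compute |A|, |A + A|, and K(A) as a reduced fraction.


|A| = 7.
Compute A + A by enumerating all 49 pairs.
A + A = {-6, -4, -2, 0, 2, 4, 6, 8, 10, 12, 14, 16, 18}, so |A + A| = 13.
K = |A + A| / |A| = 13/7 (already in lowest terms) ≈ 1.8571.
Reference: AP of size 7 gives K = 13/7 ≈ 1.8571; a fully generic set of size 7 gives K ≈ 4.0000.

|A| = 7, |A + A| = 13, K = 13/7.


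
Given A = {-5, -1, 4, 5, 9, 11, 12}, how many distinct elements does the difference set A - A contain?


A - A = {a - a' : a, a' ∈ A}; |A| = 7.
Bounds: 2|A|-1 ≤ |A - A| ≤ |A|² - |A| + 1, i.e. 13 ≤ |A - A| ≤ 43.
Note: 0 ∈ A - A always (from a - a). The set is symmetric: if d ∈ A - A then -d ∈ A - A.
Enumerate nonzero differences d = a - a' with a > a' (then include -d):
Positive differences: {1, 2, 3, 4, 5, 6, 7, 8, 9, 10, 12, 13, 14, 16, 17}
Full difference set: {0} ∪ (positive diffs) ∪ (negative diffs).
|A - A| = 1 + 2·15 = 31 (matches direct enumeration: 31).

|A - A| = 31


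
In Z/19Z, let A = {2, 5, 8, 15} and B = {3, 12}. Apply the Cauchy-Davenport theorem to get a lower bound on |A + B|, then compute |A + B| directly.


Cauchy-Davenport: |A + B| ≥ min(p, |A| + |B| - 1) for A, B nonempty in Z/pZ.
|A| = 4, |B| = 2, p = 19.
CD lower bound = min(19, 4 + 2 - 1) = min(19, 5) = 5.
Compute A + B mod 19 directly:
a = 2: 2+3=5, 2+12=14
a = 5: 5+3=8, 5+12=17
a = 8: 8+3=11, 8+12=1
a = 15: 15+3=18, 15+12=8
A + B = {1, 5, 8, 11, 14, 17, 18}, so |A + B| = 7.
Verify: 7 ≥ 5? Yes ✓.

CD lower bound = 5, actual |A + B| = 7.


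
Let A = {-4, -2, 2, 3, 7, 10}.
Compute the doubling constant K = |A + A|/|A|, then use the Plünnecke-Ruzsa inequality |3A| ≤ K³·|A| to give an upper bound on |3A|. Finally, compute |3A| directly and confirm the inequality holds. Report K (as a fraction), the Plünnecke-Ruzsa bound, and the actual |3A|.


|A| = 6.
Step 1: Compute A + A by enumerating all 36 pairs.
A + A = {-8, -6, -4, -2, -1, 0, 1, 3, 4, 5, 6, 8, 9, 10, 12, 13, 14, 17, 20}, so |A + A| = 19.
Step 2: Doubling constant K = |A + A|/|A| = 19/6 = 19/6 ≈ 3.1667.
Step 3: Plünnecke-Ruzsa gives |3A| ≤ K³·|A| = (3.1667)³ · 6 ≈ 190.5278.
Step 4: Compute 3A = A + A + A directly by enumerating all triples (a,b,c) ∈ A³; |3A| = 36.
Step 5: Check 36 ≤ 190.5278? Yes ✓.

K = 19/6, Plünnecke-Ruzsa bound K³|A| ≈ 190.5278, |3A| = 36, inequality holds.


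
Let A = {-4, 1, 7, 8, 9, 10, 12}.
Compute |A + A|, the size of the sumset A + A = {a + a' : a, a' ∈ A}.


A + A = {a + a' : a, a' ∈ A}; |A| = 7.
General bounds: 2|A| - 1 ≤ |A + A| ≤ |A|(|A|+1)/2, i.e. 13 ≤ |A + A| ≤ 28.
Lower bound 2|A|-1 is attained iff A is an arithmetic progression.
Enumerate sums a + a' for a ≤ a' (symmetric, so this suffices):
a = -4: -4+-4=-8, -4+1=-3, -4+7=3, -4+8=4, -4+9=5, -4+10=6, -4+12=8
a = 1: 1+1=2, 1+7=8, 1+8=9, 1+9=10, 1+10=11, 1+12=13
a = 7: 7+7=14, 7+8=15, 7+9=16, 7+10=17, 7+12=19
a = 8: 8+8=16, 8+9=17, 8+10=18, 8+12=20
a = 9: 9+9=18, 9+10=19, 9+12=21
a = 10: 10+10=20, 10+12=22
a = 12: 12+12=24
Distinct sums: {-8, -3, 2, 3, 4, 5, 6, 8, 9, 10, 11, 13, 14, 15, 16, 17, 18, 19, 20, 21, 22, 24}
|A + A| = 22

|A + A| = 22


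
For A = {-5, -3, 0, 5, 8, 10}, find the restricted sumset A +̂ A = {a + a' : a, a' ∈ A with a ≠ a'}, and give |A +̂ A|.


Restricted sumset: A +̂ A = {a + a' : a ∈ A, a' ∈ A, a ≠ a'}.
Equivalently, take A + A and drop any sum 2a that is achievable ONLY as a + a for a ∈ A (i.e. sums representable only with equal summands).
Enumerate pairs (a, a') with a < a' (symmetric, so each unordered pair gives one sum; this covers all a ≠ a'):
  -5 + -3 = -8
  -5 + 0 = -5
  -5 + 5 = 0
  -5 + 8 = 3
  -5 + 10 = 5
  -3 + 0 = -3
  -3 + 5 = 2
  -3 + 8 = 5
  -3 + 10 = 7
  0 + 5 = 5
  0 + 8 = 8
  0 + 10 = 10
  5 + 8 = 13
  5 + 10 = 15
  8 + 10 = 18
Collected distinct sums: {-8, -5, -3, 0, 2, 3, 5, 7, 8, 10, 13, 15, 18}
|A +̂ A| = 13
(Reference bound: |A +̂ A| ≥ 2|A| - 3 for |A| ≥ 2, with |A| = 6 giving ≥ 9.)

|A +̂ A| = 13


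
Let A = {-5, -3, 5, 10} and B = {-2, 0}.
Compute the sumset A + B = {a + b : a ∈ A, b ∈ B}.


A + B = {a + b : a ∈ A, b ∈ B}.
Enumerate all |A|·|B| = 4·2 = 8 pairs (a, b) and collect distinct sums.
a = -5: -5+-2=-7, -5+0=-5
a = -3: -3+-2=-5, -3+0=-3
a = 5: 5+-2=3, 5+0=5
a = 10: 10+-2=8, 10+0=10
Collecting distinct sums: A + B = {-7, -5, -3, 3, 5, 8, 10}
|A + B| = 7

A + B = {-7, -5, -3, 3, 5, 8, 10}


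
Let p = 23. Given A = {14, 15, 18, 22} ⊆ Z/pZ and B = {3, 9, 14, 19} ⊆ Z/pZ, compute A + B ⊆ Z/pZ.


Work in Z/23Z: reduce every sum a + b modulo 23.
Enumerate all 16 pairs:
a = 14: 14+3=17, 14+9=0, 14+14=5, 14+19=10
a = 15: 15+3=18, 15+9=1, 15+14=6, 15+19=11
a = 18: 18+3=21, 18+9=4, 18+14=9, 18+19=14
a = 22: 22+3=2, 22+9=8, 22+14=13, 22+19=18
Distinct residues collected: {0, 1, 2, 4, 5, 6, 8, 9, 10, 11, 13, 14, 17, 18, 21}
|A + B| = 15 (out of 23 total residues).

A + B = {0, 1, 2, 4, 5, 6, 8, 9, 10, 11, 13, 14, 17, 18, 21}


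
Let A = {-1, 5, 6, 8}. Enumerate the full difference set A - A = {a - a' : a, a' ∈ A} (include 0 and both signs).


A - A = {a - a' : a, a' ∈ A}.
Compute a - a' for each ordered pair (a, a'):
a = -1: -1--1=0, -1-5=-6, -1-6=-7, -1-8=-9
a = 5: 5--1=6, 5-5=0, 5-6=-1, 5-8=-3
a = 6: 6--1=7, 6-5=1, 6-6=0, 6-8=-2
a = 8: 8--1=9, 8-5=3, 8-6=2, 8-8=0
Collecting distinct values (and noting 0 appears from a-a):
A - A = {-9, -7, -6, -3, -2, -1, 0, 1, 2, 3, 6, 7, 9}
|A - A| = 13

A - A = {-9, -7, -6, -3, -2, -1, 0, 1, 2, 3, 6, 7, 9}


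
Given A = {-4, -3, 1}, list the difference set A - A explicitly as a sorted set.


A - A = {a - a' : a, a' ∈ A}.
Compute a - a' for each ordered pair (a, a'):
a = -4: -4--4=0, -4--3=-1, -4-1=-5
a = -3: -3--4=1, -3--3=0, -3-1=-4
a = 1: 1--4=5, 1--3=4, 1-1=0
Collecting distinct values (and noting 0 appears from a-a):
A - A = {-5, -4, -1, 0, 1, 4, 5}
|A - A| = 7

A - A = {-5, -4, -1, 0, 1, 4, 5}


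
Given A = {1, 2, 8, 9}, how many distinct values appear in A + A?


A + A = {a + a' : a, a' ∈ A}; |A| = 4.
General bounds: 2|A| - 1 ≤ |A + A| ≤ |A|(|A|+1)/2, i.e. 7 ≤ |A + A| ≤ 10.
Lower bound 2|A|-1 is attained iff A is an arithmetic progression.
Enumerate sums a + a' for a ≤ a' (symmetric, so this suffices):
a = 1: 1+1=2, 1+2=3, 1+8=9, 1+9=10
a = 2: 2+2=4, 2+8=10, 2+9=11
a = 8: 8+8=16, 8+9=17
a = 9: 9+9=18
Distinct sums: {2, 3, 4, 9, 10, 11, 16, 17, 18}
|A + A| = 9

|A + A| = 9


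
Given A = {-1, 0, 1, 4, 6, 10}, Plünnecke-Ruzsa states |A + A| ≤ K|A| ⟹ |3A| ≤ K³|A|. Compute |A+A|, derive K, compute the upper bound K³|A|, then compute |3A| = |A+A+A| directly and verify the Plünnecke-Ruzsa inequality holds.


|A| = 6.
Step 1: Compute A + A by enumerating all 36 pairs.
A + A = {-2, -1, 0, 1, 2, 3, 4, 5, 6, 7, 8, 9, 10, 11, 12, 14, 16, 20}, so |A + A| = 18.
Step 2: Doubling constant K = |A + A|/|A| = 18/6 = 18/6 ≈ 3.0000.
Step 3: Plünnecke-Ruzsa gives |3A| ≤ K³·|A| = (3.0000)³ · 6 ≈ 162.0000.
Step 4: Compute 3A = A + A + A directly by enumerating all triples (a,b,c) ∈ A³; |3A| = 29.
Step 5: Check 29 ≤ 162.0000? Yes ✓.

K = 18/6, Plünnecke-Ruzsa bound K³|A| ≈ 162.0000, |3A| = 29, inequality holds.
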